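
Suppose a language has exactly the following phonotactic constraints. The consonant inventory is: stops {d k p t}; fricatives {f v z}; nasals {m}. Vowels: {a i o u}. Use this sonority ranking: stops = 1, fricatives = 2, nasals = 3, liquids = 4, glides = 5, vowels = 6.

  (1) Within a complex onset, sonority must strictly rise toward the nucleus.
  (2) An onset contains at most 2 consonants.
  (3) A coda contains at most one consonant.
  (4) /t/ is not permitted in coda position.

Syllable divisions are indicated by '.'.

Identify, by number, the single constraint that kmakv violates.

3

kmakv: syllable 1 coda /kv/ has 2 consonants (> 1).
This is a violation of constraint 3: "A coda contains at most one consonant."
The remaining constraints (1, 2, 4) are satisfied.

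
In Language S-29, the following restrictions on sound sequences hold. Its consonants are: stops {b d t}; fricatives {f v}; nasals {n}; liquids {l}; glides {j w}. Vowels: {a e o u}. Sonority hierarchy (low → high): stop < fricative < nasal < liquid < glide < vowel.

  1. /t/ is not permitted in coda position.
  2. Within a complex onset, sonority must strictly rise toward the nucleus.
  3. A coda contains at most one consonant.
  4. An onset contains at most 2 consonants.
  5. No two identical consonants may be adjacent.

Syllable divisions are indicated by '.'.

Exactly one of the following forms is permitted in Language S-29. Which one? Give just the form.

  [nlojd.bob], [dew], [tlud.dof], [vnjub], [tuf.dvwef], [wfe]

[nlojd.bob] — violates constraint 3: syllable 1 coda /jd/ has 2 consonants (> 1) → not permitted
[dew] — σ1 onset /d/, coda /w/ ok → permitted
[tlud.dof] — violates constraint 5: adjacent identical consonants /dd/ → not permitted
[vnjub] — violates constraint 4: syllable 1 onset /vnj/ has 3 consonants (> 2) → not permitted
[tuf.dvwef] — violates constraint 4: syllable 2 onset /dvw/ has 3 consonants (> 2) → not permitted
[wfe] — violates constraint 2: syllable 1 onset /wf/: /w/ (glide, 5) → /f/ (fricative, 2) does not rise → not permitted

[dew]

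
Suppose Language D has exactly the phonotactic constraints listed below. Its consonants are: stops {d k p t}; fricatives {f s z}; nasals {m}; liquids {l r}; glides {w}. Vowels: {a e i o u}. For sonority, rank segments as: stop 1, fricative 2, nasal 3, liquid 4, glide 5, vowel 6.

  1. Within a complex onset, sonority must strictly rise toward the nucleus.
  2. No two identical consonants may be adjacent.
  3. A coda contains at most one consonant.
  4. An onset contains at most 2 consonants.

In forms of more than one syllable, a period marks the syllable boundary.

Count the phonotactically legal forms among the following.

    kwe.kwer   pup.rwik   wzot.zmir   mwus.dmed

3

kwe.kwer — σ1 onset /kw/ (1→5 rises), coda /∅/ ok; σ2 onset /kw/ (1→5 rises), coda /r/ ok → phonotactically legal
pup.rwik — σ1 onset /p/, coda /p/ ok; σ2 onset /rw/ (4→5 rises), coda /k/ ok → phonotactically legal
wzot.zmir — violates constraint 1: syllable 1 onset /wz/: /w/ (glide, 5) → /z/ (fricative, 2) does not rise → phonotactically illegal
mwus.dmed — σ1 onset /mw/ (3→5 rises), coda /s/ ok; σ2 onset /dm/ (1→3 rises), coda /d/ ok → phonotactically legal
Phonotactically legal: kwe.kwer, pup.rwik, mwus.dmed → 3.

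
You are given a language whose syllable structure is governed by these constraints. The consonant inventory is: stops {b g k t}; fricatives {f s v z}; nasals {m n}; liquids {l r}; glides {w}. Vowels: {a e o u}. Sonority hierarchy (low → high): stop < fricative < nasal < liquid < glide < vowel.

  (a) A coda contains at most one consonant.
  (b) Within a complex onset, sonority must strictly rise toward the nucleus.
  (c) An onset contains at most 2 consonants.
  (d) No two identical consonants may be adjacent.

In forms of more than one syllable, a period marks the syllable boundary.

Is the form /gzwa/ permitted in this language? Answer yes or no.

/gzwa/ — violates constraint (c): syllable 1 onset /gzw/ has 3 consonants (> 2) → not permitted

no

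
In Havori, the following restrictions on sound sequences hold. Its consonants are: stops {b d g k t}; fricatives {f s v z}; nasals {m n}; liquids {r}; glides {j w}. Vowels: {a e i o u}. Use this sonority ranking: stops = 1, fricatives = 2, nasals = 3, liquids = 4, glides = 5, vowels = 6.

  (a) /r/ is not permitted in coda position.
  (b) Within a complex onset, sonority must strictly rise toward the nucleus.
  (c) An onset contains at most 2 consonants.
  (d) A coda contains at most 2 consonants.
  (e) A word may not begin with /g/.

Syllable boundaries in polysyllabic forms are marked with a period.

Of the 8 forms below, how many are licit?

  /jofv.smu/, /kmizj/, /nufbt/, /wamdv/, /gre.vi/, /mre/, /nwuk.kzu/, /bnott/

/jofv.smu/ — σ1 onset /j/, coda /fv/ (2C) ok; σ2 onset /sm/ (2→3 rises), coda /∅/ ok → licit
/kmizj/ — σ1 onset /km/ (1→3 rises), coda /zj/ (2C) ok → licit
/nufbt/ — violates constraint (d): syllable 1 coda /fbt/ has 3 consonants (> 2) → illicit
/wamdv/ — violates constraint (d): syllable 1 coda /mdv/ has 3 consonants (> 2) → illicit
/gre.vi/ — violates constraint (e): word begins with /g/ → illicit
/mre/ — σ1 onset /mr/ (3→4 rises), coda /∅/ ok → licit
/nwuk.kzu/ — σ1 onset /nw/ (3→5 rises), coda /k/ ok; σ2 onset /kz/ (1→2 rises), coda /∅/ ok → licit
/bnott/ — σ1 onset /bn/ (1→3 rises), coda /tt/ (2C) ok → licit
Licit: /jofv.smu/, /kmizj/, /mre/, /nwuk.kzu/, /bnott/ → 5.

5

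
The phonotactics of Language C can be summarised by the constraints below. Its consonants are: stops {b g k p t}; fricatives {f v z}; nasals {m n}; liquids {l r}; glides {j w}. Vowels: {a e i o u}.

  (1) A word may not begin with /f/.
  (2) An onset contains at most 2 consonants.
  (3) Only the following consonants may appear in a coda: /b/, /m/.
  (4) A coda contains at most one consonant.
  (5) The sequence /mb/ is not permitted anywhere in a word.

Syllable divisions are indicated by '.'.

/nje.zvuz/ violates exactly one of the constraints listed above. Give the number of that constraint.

/nje.zvuz/: syllable 2 coda contains /z/, which is not a licensed coda consonant.
This is a violation of constraint 3: "Only the following consonants may appear in a coda: /b/, /m/."
The remaining constraints (1, 2, 4, 5) are satisfied.

3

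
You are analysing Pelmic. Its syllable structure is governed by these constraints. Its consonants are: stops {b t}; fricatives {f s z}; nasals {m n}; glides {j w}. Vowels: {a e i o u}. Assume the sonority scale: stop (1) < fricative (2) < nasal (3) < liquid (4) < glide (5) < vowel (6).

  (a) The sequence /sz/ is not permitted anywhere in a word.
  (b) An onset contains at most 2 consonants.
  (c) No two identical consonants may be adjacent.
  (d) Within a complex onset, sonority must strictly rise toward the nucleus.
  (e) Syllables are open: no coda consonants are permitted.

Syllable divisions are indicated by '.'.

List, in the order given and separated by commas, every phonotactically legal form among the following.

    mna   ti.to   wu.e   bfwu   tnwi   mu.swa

mna — violates constraint (d): syllable 1 onset /mn/: /m/ (nasal, 3) → /n/ (nasal, 3) does not rise → phonotactically illegal
ti.to — σ1 onset /t/, coda /∅/ ok; σ2 onset /t/, coda /∅/ ok → phonotactically legal
wu.e — σ1 onset /w/, coda /∅/ ok; σ2 onset /∅/, coda /∅/ ok → phonotactically legal
bfwu — violates constraint (b): syllable 1 onset /bfw/ has 3 consonants (> 2) → phonotactically illegal
tnwi — violates constraint (b): syllable 1 onset /tnw/ has 3 consonants (> 2) → phonotactically illegal
mu.swa — σ1 onset /m/, coda /∅/ ok; σ2 onset /sw/ (2→5 rises), coda /∅/ ok → phonotactically legal

ti.to, wu.e, mu.swa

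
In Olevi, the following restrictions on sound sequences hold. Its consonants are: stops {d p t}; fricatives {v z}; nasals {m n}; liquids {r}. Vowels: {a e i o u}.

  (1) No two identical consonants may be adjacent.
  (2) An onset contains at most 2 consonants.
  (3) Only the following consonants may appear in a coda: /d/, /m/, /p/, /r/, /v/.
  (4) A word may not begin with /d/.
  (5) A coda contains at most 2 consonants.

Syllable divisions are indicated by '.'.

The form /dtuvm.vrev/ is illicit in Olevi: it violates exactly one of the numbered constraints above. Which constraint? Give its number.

4

/dtuvm.vrev/: word begins with /d/.
This is a violation of constraint 4: "A word may not begin with /d/."
The remaining constraints (1, 2, 3, 5) are satisfied.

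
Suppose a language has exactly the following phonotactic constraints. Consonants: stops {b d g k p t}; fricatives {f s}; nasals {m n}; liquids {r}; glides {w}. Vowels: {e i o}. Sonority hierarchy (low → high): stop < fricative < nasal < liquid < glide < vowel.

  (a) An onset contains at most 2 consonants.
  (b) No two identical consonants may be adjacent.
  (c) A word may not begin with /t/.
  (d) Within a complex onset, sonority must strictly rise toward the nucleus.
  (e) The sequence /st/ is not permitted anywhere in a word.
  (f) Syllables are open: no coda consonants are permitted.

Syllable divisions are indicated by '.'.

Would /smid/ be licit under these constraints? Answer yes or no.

/smid/ — violates constraint (f): syllable 1 coda /d/ has 1 consonant (> 0) → illicit

no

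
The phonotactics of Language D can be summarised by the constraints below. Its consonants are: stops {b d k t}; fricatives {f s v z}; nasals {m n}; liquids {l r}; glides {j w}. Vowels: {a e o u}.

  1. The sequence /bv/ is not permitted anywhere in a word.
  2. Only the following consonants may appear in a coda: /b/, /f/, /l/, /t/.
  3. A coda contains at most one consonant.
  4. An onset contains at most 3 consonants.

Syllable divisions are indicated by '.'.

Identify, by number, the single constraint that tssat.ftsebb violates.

3

tssat.ftsebb: syllable 2 coda /bb/ has 2 consonants (> 1).
This is a violation of constraint 3: "A coda contains at most one consonant."
The remaining constraints (1, 2, 4) are satisfied.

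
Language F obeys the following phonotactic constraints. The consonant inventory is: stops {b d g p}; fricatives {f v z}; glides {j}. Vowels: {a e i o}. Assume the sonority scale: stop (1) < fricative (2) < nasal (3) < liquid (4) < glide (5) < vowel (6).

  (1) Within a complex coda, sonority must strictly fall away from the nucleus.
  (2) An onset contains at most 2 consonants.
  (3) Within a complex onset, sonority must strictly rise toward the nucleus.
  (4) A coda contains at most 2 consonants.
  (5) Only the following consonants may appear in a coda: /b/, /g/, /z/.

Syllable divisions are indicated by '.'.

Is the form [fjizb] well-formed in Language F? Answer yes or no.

[fjizb] — σ1 onset /fj/ (2→5 rises), coda /zb/ (2→1 falls) ok → well-formed

yes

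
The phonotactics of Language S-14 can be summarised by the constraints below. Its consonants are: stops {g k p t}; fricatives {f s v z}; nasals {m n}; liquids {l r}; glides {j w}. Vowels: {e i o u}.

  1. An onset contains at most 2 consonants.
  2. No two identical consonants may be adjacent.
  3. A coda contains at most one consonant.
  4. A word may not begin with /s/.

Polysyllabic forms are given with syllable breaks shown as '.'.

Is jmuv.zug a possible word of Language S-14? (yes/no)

yes

jmuv.zug — σ1 onset /jm/ (2C), coda /v/ ok; σ2 onset /z/, coda /g/ ok → phonotactically legal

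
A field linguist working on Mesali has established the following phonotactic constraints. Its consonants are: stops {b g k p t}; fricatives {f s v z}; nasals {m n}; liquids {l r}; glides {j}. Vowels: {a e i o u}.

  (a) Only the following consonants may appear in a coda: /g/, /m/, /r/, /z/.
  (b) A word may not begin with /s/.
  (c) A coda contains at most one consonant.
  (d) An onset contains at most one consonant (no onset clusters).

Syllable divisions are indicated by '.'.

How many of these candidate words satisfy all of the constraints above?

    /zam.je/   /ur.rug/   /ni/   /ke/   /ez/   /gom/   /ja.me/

7

/zam.je/ — σ1 onset /z/, coda /m/ ok; σ2 onset /j/, coda /∅/ ok → permitted
/ur.rug/ — σ1 onset /∅/, coda /r/ ok; σ2 onset /r/, coda /g/ ok → permitted
/ni/ — σ1 onset /n/, coda /∅/ ok → permitted
/ke/ — σ1 onset /k/, coda /∅/ ok → permitted
/ez/ — σ1 onset /∅/, coda /z/ ok → permitted
/gom/ — σ1 onset /g/, coda /m/ ok → permitted
/ja.me/ — σ1 onset /j/, coda /∅/ ok; σ2 onset /m/, coda /∅/ ok → permitted
Permitted: /zam.je/, /ur.rug/, /ni/, /ke/, /ez/, /gom/, /ja.me/ → 7.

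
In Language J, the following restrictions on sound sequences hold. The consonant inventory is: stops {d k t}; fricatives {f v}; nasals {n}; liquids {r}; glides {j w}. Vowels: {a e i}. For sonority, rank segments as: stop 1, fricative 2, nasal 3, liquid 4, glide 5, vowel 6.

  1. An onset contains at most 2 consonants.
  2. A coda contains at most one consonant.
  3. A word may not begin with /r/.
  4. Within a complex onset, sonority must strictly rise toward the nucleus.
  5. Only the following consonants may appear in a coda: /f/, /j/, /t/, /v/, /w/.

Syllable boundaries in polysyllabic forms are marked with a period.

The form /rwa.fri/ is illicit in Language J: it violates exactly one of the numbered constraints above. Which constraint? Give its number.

/rwa.fri/: word begins with /r/.
This is a violation of constraint 3: "A word may not begin with /r/."
The remaining constraints (1, 2, 4, 5) are satisfied.

3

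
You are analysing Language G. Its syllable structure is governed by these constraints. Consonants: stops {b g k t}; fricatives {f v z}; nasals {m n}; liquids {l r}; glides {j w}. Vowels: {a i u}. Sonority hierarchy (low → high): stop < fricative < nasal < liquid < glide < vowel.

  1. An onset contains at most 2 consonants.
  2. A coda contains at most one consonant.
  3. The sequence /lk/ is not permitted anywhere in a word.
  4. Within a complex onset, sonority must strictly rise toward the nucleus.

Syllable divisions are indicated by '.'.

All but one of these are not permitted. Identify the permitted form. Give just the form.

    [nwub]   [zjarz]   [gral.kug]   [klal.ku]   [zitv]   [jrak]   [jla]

[nwub]

[nwub] — σ1 onset /nw/ (3→5 rises), coda /b/ ok → permitted
[zjarz] — violates constraint 2: syllable 1 coda /rz/ has 2 consonants (> 1) → not permitted
[gral.kug] — violates constraint 3: contains banned sequence /lk/ → not permitted
[klal.ku] — violates constraint 3: contains banned sequence /lk/ → not permitted
[zitv] — violates constraint 2: syllable 1 coda /tv/ has 2 consonants (> 1) → not permitted
[jrak] — violates constraint 4: syllable 1 onset /jr/: /j/ (glide, 5) → /r/ (liquid, 4) does not rise → not permitted
[jla] — violates constraint 4: syllable 1 onset /jl/: /j/ (glide, 5) → /l/ (liquid, 4) does not rise → not permitted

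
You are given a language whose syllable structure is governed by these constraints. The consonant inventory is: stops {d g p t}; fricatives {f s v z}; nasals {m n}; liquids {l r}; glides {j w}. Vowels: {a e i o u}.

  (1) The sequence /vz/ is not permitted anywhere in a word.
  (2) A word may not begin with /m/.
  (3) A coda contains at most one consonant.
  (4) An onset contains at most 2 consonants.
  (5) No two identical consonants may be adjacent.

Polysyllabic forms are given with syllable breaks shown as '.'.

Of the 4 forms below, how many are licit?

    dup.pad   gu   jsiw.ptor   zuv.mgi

3

dup.pad — violates constraint 5: adjacent identical consonants /pp/ → illicit
gu — σ1 onset /g/, coda /∅/ ok → licit
jsiw.ptor — σ1 onset /js/ (2C), coda /w/ ok; σ2 onset /pt/ (2C), coda /r/ ok → licit
zuv.mgi — σ1 onset /z/, coda /v/ ok; σ2 onset /mg/ (2C), coda /∅/ ok → licit
Licit: gu, jsiw.ptor, zuv.mgi → 3.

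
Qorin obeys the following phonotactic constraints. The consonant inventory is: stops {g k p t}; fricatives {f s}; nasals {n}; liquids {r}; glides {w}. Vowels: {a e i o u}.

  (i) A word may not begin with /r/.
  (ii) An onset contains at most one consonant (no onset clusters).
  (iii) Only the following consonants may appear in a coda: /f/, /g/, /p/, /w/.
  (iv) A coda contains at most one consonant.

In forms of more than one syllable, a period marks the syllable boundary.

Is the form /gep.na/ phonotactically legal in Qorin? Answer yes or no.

/gep.na/ — σ1 onset /g/, coda /p/ ok; σ2 onset /n/, coda /∅/ ok → phonotactically legal

yes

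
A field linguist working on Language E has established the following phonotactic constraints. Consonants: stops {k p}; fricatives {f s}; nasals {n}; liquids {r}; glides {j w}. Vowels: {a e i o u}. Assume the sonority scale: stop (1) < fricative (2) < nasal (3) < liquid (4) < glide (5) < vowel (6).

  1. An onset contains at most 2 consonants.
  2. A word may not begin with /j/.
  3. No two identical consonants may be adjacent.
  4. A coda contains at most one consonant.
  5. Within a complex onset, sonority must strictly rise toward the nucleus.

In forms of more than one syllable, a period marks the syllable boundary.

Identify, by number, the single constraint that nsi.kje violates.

nsi.kje: syllable 1 onset /ns/: /n/ (nasal, 3) → /s/ (fricative, 2) does not rise.
This is a violation of constraint 5: "Within a complex onset, sonority must strictly rise toward the nucleus."
The remaining constraints (1, 2, 3, 4) are satisfied.

5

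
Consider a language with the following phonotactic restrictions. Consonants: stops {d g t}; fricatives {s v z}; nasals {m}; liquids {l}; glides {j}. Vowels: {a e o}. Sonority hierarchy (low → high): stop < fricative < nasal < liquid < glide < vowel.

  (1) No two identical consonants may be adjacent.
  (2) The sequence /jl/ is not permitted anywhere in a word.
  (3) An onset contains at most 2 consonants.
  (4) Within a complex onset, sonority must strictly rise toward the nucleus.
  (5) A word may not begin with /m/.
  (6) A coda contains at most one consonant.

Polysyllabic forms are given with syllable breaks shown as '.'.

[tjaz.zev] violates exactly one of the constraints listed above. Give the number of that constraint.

1

[tjaz.zev]: adjacent identical consonants /zz/.
This is a violation of constraint 1: "No two identical consonants may be adjacent."
The remaining constraints (2, 3, 4, 5, 6) are satisfied.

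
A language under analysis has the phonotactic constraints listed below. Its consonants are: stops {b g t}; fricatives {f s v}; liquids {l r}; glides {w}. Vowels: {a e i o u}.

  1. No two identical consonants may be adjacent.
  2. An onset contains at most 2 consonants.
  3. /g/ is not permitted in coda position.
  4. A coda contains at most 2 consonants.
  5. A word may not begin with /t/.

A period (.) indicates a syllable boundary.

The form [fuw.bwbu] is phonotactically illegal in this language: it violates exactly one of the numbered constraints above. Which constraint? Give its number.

2

[fuw.bwbu]: syllable 2 onset /bwb/ has 3 consonants (> 2).
This is a violation of constraint 2: "An onset contains at most 2 consonants."
The remaining constraints (1, 3, 4, 5) are satisfied.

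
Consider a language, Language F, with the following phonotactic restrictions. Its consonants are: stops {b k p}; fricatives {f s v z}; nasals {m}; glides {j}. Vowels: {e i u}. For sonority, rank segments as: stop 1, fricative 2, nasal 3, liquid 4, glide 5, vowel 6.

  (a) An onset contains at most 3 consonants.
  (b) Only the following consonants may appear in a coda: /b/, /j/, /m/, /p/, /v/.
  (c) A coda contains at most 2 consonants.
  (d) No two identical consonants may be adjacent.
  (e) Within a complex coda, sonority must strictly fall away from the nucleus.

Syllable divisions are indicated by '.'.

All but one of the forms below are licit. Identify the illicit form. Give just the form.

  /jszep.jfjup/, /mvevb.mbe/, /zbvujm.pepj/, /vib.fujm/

/jszep.jfjup/ — σ1 onset /jsz/ (3C), coda /p/ ok; σ2 onset /jfj/ (3C), coda /p/ ok → licit
/mvevb.mbe/ — σ1 onset /mv/ (2C), coda /vb/ (2→1 falls) ok; σ2 onset /mb/ (2C), coda /∅/ ok → licit
/zbvujm.pepj/ — violates constraint (e): syllable 2 coda /pj/: /p/ (stop, 1) → /j/ (glide, 5) does not fall → illicit
/vib.fujm/ — σ1 onset /v/, coda /b/ ok; σ2 onset /f/, coda /jm/ (5→3 falls) ok → licit

/zbvujm.pepj/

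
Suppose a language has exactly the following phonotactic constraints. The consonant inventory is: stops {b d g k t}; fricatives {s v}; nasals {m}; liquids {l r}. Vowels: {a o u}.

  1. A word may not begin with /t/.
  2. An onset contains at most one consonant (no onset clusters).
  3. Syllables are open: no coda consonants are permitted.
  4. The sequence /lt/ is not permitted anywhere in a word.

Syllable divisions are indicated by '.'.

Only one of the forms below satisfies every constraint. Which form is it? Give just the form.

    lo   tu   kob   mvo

lo — σ1 onset /l/, coda /∅/ ok → phonotactically legal
tu — violates constraint 1: word begins with /t/ → phonotactically illegal
kob — violates constraint 3: syllable 1 coda /b/ has 1 consonant (> 0) → phonotactically illegal
mvo — violates constraint 2: syllable 1 onset /mv/ has 2 consonants (> 1) → phonotactically illegal

lo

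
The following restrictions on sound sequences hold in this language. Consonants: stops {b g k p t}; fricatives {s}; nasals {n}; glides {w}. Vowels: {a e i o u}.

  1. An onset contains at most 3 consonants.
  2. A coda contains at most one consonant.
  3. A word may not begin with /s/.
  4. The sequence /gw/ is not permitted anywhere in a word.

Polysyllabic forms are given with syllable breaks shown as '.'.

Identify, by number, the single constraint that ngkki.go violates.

1

ngkki.go: syllable 1 onset /ngkk/ has 4 consonants (> 3).
This is a violation of constraint 1: "An onset contains at most 3 consonants."
The remaining constraints (2, 3, 4) are satisfied.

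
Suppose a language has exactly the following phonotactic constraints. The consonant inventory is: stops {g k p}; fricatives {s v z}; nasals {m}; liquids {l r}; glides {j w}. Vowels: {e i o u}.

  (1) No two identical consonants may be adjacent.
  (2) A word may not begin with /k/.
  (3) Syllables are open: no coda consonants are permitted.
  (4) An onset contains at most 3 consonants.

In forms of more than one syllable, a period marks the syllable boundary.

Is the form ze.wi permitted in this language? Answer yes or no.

yes

ze.wi — σ1 onset /z/, coda /∅/ ok; σ2 onset /w/, coda /∅/ ok → permitted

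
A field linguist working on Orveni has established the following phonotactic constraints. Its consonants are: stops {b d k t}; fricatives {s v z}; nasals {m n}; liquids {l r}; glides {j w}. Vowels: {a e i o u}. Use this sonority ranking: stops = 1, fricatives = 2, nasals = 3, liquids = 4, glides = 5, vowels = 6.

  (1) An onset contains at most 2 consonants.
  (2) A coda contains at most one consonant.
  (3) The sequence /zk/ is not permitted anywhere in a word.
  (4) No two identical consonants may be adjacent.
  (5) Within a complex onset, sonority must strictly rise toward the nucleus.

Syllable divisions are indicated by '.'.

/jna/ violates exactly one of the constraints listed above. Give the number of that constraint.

5

/jna/: syllable 1 onset /jn/: /j/ (glide, 5) → /n/ (nasal, 3) does not rise.
This is a violation of constraint 5: "Within a complex onset, sonority must strictly rise toward the nucleus."
The remaining constraints (1, 2, 3, 4) are satisfied.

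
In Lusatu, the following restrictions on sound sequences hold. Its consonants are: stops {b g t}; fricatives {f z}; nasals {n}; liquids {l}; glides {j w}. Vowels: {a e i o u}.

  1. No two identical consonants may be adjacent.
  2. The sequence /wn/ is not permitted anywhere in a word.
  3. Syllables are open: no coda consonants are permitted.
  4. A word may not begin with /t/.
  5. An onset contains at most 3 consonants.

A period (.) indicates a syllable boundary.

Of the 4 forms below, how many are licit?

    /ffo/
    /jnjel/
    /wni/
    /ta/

0

/ffo/ — violates constraint 1: adjacent identical consonants /ff/ → illicit
/jnjel/ — violates constraint 3: syllable 1 coda /l/ has 1 consonant (> 0) → illicit
/wni/ — violates constraint 2: contains banned sequence /wn/ → illicit
/ta/ — violates constraint 4: word begins with /t/ → illicit
No form is licit → 0.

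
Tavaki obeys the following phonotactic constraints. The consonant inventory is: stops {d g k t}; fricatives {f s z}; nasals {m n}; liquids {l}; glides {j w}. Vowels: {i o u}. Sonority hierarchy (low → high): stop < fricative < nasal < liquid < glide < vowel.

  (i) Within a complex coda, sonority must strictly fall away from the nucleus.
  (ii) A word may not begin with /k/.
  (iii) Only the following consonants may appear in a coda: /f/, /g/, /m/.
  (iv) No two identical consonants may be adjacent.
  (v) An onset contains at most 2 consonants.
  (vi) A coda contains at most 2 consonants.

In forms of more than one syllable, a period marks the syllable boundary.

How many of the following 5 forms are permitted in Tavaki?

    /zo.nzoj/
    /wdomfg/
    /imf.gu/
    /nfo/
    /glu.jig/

3

/zo.nzoj/ — violates constraint (iii): syllable 2 coda contains /j/, which is not a licensed coda consonant → not permitted
/wdomfg/ — violates constraint (vi): syllable 1 coda /mfg/ has 3 consonants (> 2) → not permitted
/imf.gu/ — σ1 onset /∅/, coda /mf/ (3→2 falls) ok; σ2 onset /g/, coda /∅/ ok → permitted
/nfo/ — σ1 onset /nf/ (2C), coda /∅/ ok → permitted
/glu.jig/ — σ1 onset /gl/ (2C), coda /∅/ ok; σ2 onset /j/, coda /g/ ok → permitted
Permitted: /imf.gu/, /nfo/, /glu.jig/ → 3.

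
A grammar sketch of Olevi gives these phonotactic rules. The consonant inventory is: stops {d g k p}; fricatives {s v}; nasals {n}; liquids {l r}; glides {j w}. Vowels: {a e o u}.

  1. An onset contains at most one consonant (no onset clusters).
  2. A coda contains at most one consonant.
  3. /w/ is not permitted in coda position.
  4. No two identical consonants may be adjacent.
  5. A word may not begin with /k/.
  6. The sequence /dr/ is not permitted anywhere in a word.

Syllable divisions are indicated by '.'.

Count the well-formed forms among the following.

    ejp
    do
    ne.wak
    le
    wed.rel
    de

ejp — violates constraint 2: syllable 1 coda /jp/ has 2 consonants (> 1) → ill-formed
do — σ1 onset /d/, coda /∅/ ok → well-formed
ne.wak — σ1 onset /n/, coda /∅/ ok; σ2 onset /w/, coda /k/ ok → well-formed
le — σ1 onset /l/, coda /∅/ ok → well-formed
wed.rel — violates constraint 6: contains banned sequence /dr/ → ill-formed
de — σ1 onset /d/, coda /∅/ ok → well-formed
Well-formed: do, ne.wak, le, de → 4.

4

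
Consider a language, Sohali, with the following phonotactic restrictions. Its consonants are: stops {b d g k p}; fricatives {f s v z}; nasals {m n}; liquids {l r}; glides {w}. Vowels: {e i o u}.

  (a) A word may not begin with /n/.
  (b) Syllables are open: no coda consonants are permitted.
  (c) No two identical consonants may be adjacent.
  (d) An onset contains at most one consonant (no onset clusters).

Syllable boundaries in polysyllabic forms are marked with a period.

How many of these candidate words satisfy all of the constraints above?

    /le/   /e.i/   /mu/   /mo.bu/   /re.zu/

/le/ — σ1 onset /l/, coda /∅/ ok → phonotactically legal
/e.i/ — σ1 onset /∅/, coda /∅/ ok; σ2 onset /∅/, coda /∅/ ok → phonotactically legal
/mu/ — σ1 onset /m/, coda /∅/ ok → phonotactically legal
/mo.bu/ — σ1 onset /m/, coda /∅/ ok; σ2 onset /b/, coda /∅/ ok → phonotactically legal
/re.zu/ — σ1 onset /r/, coda /∅/ ok; σ2 onset /z/, coda /∅/ ok → phonotactically legal
Phonotactically legal: /le/, /e.i/, /mu/, /mo.bu/, /re.zu/ → 5.

5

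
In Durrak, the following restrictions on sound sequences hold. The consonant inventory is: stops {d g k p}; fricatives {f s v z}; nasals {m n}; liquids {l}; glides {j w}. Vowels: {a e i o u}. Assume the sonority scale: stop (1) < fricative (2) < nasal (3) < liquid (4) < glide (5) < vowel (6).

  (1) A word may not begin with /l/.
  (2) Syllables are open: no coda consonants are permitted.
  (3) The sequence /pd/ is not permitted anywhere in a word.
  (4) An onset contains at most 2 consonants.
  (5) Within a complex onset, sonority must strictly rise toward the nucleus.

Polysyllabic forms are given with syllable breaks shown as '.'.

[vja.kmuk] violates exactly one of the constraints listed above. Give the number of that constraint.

2

[vja.kmuk]: syllable 2 coda /k/ has 1 consonant (> 0).
This is a violation of constraint 2: "Syllables are open: no coda consonants are permitted."
The remaining constraints (1, 3, 4, 5) are satisfied.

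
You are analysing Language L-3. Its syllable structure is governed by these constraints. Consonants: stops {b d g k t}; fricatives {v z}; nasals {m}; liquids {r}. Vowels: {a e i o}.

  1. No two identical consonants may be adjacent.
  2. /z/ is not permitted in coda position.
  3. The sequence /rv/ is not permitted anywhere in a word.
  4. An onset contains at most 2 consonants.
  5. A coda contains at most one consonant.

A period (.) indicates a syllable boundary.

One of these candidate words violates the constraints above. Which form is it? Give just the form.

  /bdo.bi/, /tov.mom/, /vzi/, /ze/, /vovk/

/vovk/

/bdo.bi/ — σ1 onset /bd/ (2C), coda /∅/ ok; σ2 onset /b/, coda /∅/ ok → phonotactically legal
/tov.mom/ — σ1 onset /t/, coda /v/ ok; σ2 onset /m/, coda /m/ ok → phonotactically legal
/vzi/ — σ1 onset /vz/ (2C), coda /∅/ ok → phonotactically legal
/ze/ — σ1 onset /z/, coda /∅/ ok → phonotactically legal
/vovk/ — violates constraint 5: syllable 1 coda /vk/ has 2 consonants (> 1) → phonotactically illegal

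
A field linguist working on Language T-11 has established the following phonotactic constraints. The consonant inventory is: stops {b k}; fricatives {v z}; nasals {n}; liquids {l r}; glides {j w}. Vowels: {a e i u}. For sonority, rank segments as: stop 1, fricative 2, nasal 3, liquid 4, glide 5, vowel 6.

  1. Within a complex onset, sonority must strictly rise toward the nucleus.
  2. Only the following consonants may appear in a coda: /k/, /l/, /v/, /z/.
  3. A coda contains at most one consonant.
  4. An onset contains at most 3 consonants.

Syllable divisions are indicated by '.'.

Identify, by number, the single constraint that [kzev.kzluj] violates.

[kzev.kzluj]: syllable 2 coda contains /j/, which is not a licensed coda consonant.
This is a violation of constraint 2: "Only the following consonants may appear in a coda: /k/, /l/, /v/, /z/."
The remaining constraints (1, 3, 4) are satisfied.

2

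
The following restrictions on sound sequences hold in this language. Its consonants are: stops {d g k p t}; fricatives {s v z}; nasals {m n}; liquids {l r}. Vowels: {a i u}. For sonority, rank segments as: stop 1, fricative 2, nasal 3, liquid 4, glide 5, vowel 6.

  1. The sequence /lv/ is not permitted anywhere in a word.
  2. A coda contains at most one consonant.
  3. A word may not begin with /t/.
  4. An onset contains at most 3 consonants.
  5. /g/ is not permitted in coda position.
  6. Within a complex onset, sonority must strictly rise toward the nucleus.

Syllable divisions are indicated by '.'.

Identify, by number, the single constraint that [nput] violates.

[nput]: syllable 1 onset /np/: /n/ (nasal, 3) → /p/ (stop, 1) does not rise.
This is a violation of constraint 6: "Within a complex onset, sonority must strictly rise toward the nucleus."
The remaining constraints (1, 2, 3, 4, 5) are satisfied.

6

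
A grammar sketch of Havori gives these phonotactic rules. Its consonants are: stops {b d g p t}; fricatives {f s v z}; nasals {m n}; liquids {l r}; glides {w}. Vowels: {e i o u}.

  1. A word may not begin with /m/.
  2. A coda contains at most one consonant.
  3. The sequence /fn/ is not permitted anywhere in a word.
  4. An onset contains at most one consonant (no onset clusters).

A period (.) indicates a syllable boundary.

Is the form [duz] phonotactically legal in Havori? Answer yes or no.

yes

[duz] — σ1 onset /d/, coda /z/ ok → phonotactically legal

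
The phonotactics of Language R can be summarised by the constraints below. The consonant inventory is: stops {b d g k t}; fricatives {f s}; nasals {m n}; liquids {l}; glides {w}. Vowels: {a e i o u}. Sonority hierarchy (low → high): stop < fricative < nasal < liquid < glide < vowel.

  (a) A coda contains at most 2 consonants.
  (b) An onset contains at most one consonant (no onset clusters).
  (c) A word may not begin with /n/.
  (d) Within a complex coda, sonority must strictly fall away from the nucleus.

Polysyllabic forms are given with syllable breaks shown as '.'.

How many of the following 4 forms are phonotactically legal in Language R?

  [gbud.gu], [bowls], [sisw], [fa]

1

[gbud.gu] — violates constraint (b): syllable 1 onset /gb/ has 2 consonants (> 1) → phonotactically illegal
[bowls] — violates constraint (a): syllable 1 coda /wls/ has 3 consonants (> 2) → phonotactically illegal
[sisw] — violates constraint (d): syllable 1 coda /sw/: /s/ (fricative, 2) → /w/ (glide, 5) does not fall → phonotactically illegal
[fa] — σ1 onset /f/, coda /∅/ ok → phonotactically legal
Phonotactically legal: [fa] → 1.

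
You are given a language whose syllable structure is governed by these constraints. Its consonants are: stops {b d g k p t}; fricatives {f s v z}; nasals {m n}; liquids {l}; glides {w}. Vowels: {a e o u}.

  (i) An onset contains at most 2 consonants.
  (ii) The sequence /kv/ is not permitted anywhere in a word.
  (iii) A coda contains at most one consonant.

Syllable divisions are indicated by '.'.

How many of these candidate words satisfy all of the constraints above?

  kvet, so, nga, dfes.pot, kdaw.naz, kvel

kvet — violates constraint (ii): contains banned sequence /kv/ → phonotactically illegal
so — σ1 onset /s/, coda /∅/ ok → phonotactically legal
nga — σ1 onset /ng/ (2C), coda /∅/ ok → phonotactically legal
dfes.pot — σ1 onset /df/ (2C), coda /s/ ok; σ2 onset /p/, coda /t/ ok → phonotactically legal
kdaw.naz — σ1 onset /kd/ (2C), coda /w/ ok; σ2 onset /n/, coda /z/ ok → phonotactically legal
kvel — violates constraint (ii): contains banned sequence /kv/ → phonotactically illegal
Phonotactically legal: so, nga, dfes.pot, kdaw.naz → 4.

4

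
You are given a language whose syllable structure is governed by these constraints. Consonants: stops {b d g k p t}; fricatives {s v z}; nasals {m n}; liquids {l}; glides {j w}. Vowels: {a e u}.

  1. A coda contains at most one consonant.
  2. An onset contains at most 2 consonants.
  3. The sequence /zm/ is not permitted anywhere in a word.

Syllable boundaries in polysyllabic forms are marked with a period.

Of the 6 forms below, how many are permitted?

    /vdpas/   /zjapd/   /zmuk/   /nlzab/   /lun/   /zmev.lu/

1

/vdpas/ — violates constraint 2: syllable 1 onset /vdp/ has 3 consonants (> 2) → not permitted
/zjapd/ — violates constraint 1: syllable 1 coda /pd/ has 2 consonants (> 1) → not permitted
/zmuk/ — violates constraint 3: contains banned sequence /zm/ → not permitted
/nlzab/ — violates constraint 2: syllable 1 onset /nlz/ has 3 consonants (> 2) → not permitted
/lun/ — σ1 onset /l/, coda /n/ ok → permitted
/zmev.lu/ — violates constraint 3: contains banned sequence /zm/ → not permitted
Permitted: /lun/ → 1.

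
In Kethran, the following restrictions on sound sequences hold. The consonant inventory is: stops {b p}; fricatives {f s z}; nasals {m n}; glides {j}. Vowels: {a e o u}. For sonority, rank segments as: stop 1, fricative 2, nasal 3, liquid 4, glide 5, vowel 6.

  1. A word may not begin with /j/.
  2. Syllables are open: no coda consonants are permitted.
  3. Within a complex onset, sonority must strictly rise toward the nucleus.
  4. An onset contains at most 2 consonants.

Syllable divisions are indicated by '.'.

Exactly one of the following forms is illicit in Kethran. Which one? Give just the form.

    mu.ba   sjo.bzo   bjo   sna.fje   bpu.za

bpu.za

mu.ba — σ1 onset /m/, coda /∅/ ok; σ2 onset /b/, coda /∅/ ok → licit
sjo.bzo — σ1 onset /sj/ (2→5 rises), coda /∅/ ok; σ2 onset /bz/ (1→2 rises), coda /∅/ ok → licit
bjo — σ1 onset /bj/ (1→5 rises), coda /∅/ ok → licit
sna.fje — σ1 onset /sn/ (2→3 rises), coda /∅/ ok; σ2 onset /fj/ (2→5 rises), coda /∅/ ok → licit
bpu.za — violates constraint 3: syllable 1 onset /bp/: /b/ (stop, 1) → /p/ (stop, 1) does not rise → illicit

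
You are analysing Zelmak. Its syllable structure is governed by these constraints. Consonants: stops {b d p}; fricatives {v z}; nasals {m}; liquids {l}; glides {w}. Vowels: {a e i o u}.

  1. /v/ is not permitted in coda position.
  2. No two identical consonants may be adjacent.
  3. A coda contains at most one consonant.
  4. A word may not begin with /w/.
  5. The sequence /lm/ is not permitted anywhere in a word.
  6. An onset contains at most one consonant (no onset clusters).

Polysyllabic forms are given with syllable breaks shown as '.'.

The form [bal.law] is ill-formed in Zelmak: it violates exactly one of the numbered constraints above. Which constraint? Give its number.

2

[bal.law]: adjacent identical consonants /ll/.
This is a violation of constraint 2: "No two identical consonants may be adjacent."
The remaining constraints (1, 3, 4, 5, 6) are satisfied.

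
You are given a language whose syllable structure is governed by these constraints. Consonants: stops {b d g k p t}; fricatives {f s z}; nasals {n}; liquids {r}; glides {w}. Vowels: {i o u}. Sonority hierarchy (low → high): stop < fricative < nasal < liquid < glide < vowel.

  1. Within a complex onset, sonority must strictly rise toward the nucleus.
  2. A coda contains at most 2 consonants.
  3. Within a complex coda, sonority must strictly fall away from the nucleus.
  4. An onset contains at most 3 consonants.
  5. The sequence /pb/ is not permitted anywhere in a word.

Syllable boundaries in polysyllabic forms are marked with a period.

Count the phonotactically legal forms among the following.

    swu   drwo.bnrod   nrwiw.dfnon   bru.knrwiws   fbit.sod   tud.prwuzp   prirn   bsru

swu — σ1 onset /sw/ (2→5 rises), coda /∅/ ok → phonotactically legal
drwo.bnrod — σ1 onset /drw/ (1→4→5 rises), coda /∅/ ok; σ2 onset /bnr/ (1→3→4 rises), coda /d/ ok → phonotactically legal
nrwiw.dfnon — σ1 onset /nrw/ (3→4→5 rises), coda /w/ ok; σ2 onset /dfn/ (1→2→3 rises), coda /n/ ok → phonotactically legal
bru.knrwiws — violates constraint 4: syllable 2 onset /knrw/ has 4 consonants (> 3) → phonotactically illegal
fbit.sod — violates constraint 1: syllable 1 onset /fb/: /f/ (fricative, 2) → /b/ (stop, 1) does not rise → phonotactically illegal
tud.prwuzp — σ1 onset /t/, coda /d/ ok; σ2 onset /prw/ (1→4→5 rises), coda /zp/ (2→1 falls) ok → phonotactically legal
prirn — σ1 onset /pr/ (1→4 rises), coda /rn/ (4→3 falls) ok → phonotactically legal
bsru — σ1 onset /bsr/ (1→2→4 rises), coda /∅/ ok → phonotactically legal
Phonotactically legal: swu, drwo.bnrod, nrwiw.dfnon, tud.prwuzp, prirn, bsru → 6.

6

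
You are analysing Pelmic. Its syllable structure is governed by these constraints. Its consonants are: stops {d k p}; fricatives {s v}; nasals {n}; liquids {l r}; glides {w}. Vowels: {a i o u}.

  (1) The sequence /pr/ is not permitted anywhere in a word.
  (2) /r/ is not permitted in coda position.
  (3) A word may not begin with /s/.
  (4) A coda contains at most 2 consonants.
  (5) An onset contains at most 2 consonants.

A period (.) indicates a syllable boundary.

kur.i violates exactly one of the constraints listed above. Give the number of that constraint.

kur.i: syllable 1 coda contains /r/.
This is a violation of constraint 2: "/r/ is not permitted in coda position."
The remaining constraints (1, 3, 4, 5) are satisfied.

2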